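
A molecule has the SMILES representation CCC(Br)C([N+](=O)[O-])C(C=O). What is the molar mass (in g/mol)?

Atom tally by fragment:
  CH3 → C:1 H:3
  CH2 → C:1 H:2
  CH(Br) → C:1 H:1 Br:1
  CH(NO2) → C:1 H:1 N:1 O:2
  CH2CHO → C:2 H:3 O:1
Element totals:
  C: 6
  H: 10
  Br: 1
  N: 1
  O: 3
Molecular formula: C6H10BrNO3.
  M = 6(12.011) + 10(1.008) + 79.904 + 14.007 + 3(15.999)
    = 72.066 + 10.080 + 79.904 + 14.007 + 47.997 = 224.054

224.05 g/mol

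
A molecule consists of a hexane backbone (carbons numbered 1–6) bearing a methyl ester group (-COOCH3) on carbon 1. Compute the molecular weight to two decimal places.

144.21 g/mol

Atom tally by fragment:
  CH3OOCCH2 → C:3 H:5 O:2
  CH2 → C:1 H:2
  CH2 → C:1 H:2
  CH2 → C:1 H:2
  CH2 → C:1 H:2
  CH3 → C:1 H:3
Element totals:
  C: 8
  H: 16
  O: 2
Molecular formula: C8H16O2.
  M = 8(12.011) + 16(1.008) + 2(15.999)
    = 96.088 + 16.128 + 31.998 = 144.214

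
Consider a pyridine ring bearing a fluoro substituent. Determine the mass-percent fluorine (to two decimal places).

Atom tally by fragment:
  pyridine ring core → C:5 H:5 N:1
  (− 1 ring H displaced by substituents)
  + F → F:1
Element totals:
  C: 5
  H: 4
  F: 1
  N: 1
Molecular formula: C5H4FN.
Molar mass = 97.092 g/mol.
Mass from F: 1 × 18.998 = 18.998 g/mol.
%F = 18.998 / 97.092 × 100 = 19.57%.

19.57%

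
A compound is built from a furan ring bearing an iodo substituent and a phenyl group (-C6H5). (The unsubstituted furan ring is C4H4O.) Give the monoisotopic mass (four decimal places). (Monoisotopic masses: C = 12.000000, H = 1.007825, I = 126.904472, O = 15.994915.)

Atom tally by fragment:
  furan ring core → C:4 H:4 O:1
  (− 2 ring H displaced by substituents)
  + I → I:1
  + C6H5 → C:6 H:5
Element totals:
  C: 10
  H: 7
  I: 1
  O: 1
Molecular formula: C10H7IO.
  M = 10(12.0) + 7(1.007825) + 126.904472 + 15.994915
    = 120.000000 + 7.054775 + 126.904472 + 15.994915 = 269.954162

269.9542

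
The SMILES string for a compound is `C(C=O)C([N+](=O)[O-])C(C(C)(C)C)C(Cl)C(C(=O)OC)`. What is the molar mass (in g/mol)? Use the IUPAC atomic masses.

Atom tally by fragment:
  OHCCH2 → C:2 H:3 O:1
  CH(NO2) → C:1 H:1 N:1 O:2
  CH(C(CH3)3) → C:5 H:10
  CH(Cl) → C:1 H:1 Cl:1
  CH2COOCH3 → C:3 H:5 O:2
Element totals:
  C: 12
  H: 20
  Cl: 1
  N: 1
  O: 5
Molecular formula: C12H20ClNO5.
  M = 12(12.011) + 20(1.008) + 35.45 + 14.007 + 5(15.999)
    = 144.132 + 20.160 + 35.450 + 14.007 + 79.995 = 293.744

293.74 g/mol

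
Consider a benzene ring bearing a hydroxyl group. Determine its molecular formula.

Atom tally by fragment:
  benzene ring core → C:6 H:6
  (− 1 ring H displaced by substituents)
  + OH → O:1 H:1
Element totals:
  C: 6
  H: 6
  O: 1

C6H6O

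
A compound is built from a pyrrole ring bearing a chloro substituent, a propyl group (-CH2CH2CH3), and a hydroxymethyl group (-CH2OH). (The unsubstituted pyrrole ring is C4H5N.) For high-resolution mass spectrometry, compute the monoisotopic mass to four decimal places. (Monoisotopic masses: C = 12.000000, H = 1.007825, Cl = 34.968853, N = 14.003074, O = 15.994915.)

Atom tally by fragment:
  pyrrole ring core → C:4 H:5 N:1
  (− 3 ring H displaced by substituents)
  + Cl → Cl:1
  + CH2CH2CH3 → C:3 H:7
  + CH2OH → C:1 H:3 O:1
Element totals:
  C: 8
  H: 12
  Cl: 1
  N: 1
  O: 1
Molecular formula: C8H12ClNO.
  M = 8(12.0) + 12(1.007825) + 34.968853 + 14.003074 + 15.994915
    = 96.000000 + 12.093900 + 34.968853 + 14.003074 + 15.994915 = 173.060742

173.0607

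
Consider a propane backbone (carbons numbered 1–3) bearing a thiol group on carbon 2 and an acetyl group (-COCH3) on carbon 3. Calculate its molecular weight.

Atom tally by fragment:
  CH3 → C:1 H:3
  CH(SH) → C:1 H:2 S:1
  CH2COCH3 → C:3 H:5 O:1
Element totals:
  C: 5
  H: 10
  O: 1
  S: 1
Molecular formula: C5H10OS.
  M = 5(12.011) + 10(1.008) + 15.999 + 32.06
    = 60.055 + 10.080 + 15.999 + 32.060 = 118.194

118.19 g/mol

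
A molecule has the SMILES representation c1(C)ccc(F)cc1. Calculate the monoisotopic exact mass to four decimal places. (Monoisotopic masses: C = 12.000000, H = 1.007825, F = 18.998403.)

110.0532

Atom tally by fragment:
  benzene ring core → C:6 H:6
  (− 2 ring H displaced by substituents)
  + CH3 → C:1 H:3
  + F → F:1
Element totals:
  C: 7
  H: 7
  F: 1
Molecular formula: C7H7F.
  M = 7(12.0) + 7(1.007825) + 18.998403
    = 84.000000 + 7.054775 + 18.998403 = 110.053178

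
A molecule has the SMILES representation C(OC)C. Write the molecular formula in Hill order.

Atom tally by fragment:
  CH3OCH2 → C:2 H:5 O:1
  CH3 → C:1 H:3
Element totals:
  C: 3
  H: 8
  O: 1

C3H8O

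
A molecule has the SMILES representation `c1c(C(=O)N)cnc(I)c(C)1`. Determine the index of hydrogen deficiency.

Atom tally by fragment:
  pyridine ring core → C:5 H:5 N:1
  (− 3 ring H displaced by substituents)
  + CONH2 → C:1 H:2 O:1 N:1
  + I → I:1
  + CH3 → C:1 H:3
Element totals:
  C: 7
  H: 7
  I: 1
  N: 2
  O: 1
Molecular formula: C7H7IN2O.
DoU = (2C + 2 + N − H − X) / 2 = (2·7 + 2 + 2 − 7 − 1) / 2 = 5.

5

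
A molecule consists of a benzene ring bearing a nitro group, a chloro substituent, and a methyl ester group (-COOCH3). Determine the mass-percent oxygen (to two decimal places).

29.68%

Atom tally by fragment:
  benzene ring core → C:6 H:6
  (− 3 ring H displaced by substituents)
  + NO2 → N:1 O:2
  + Cl → Cl:1
  + COOCH3 → C:2 H:3 O:2
Element totals:
  C: 8
  H: 6
  Cl: 1
  N: 1
  O: 4
Molecular formula: C8H6ClNO4.
Molar mass = 215.589 g/mol.
Mass from O: 4 × 15.999 = 63.996 g/mol.
%O = 63.996 / 215.589 × 100 = 29.68%.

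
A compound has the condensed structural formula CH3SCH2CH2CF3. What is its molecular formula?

Atom tally by fragment:
  CH3SCH2 → C:2 H:5 S:1
  CH2CF3 → C:2 H:2 F:3
Element totals:
  C: 4
  H: 7
  F: 3
  S: 1

C4H7F3S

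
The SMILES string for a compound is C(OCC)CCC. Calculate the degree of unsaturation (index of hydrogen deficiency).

0

Atom tally by fragment:
  C2H5OCH2 → C:3 H:7 O:1
  CH2 → C:1 H:2
  CH2 → C:1 H:2
  CH3 → C:1 H:3
Element totals:
  C: 6
  H: 14
  O: 1
Molecular formula: C6H14O.
DoU = (2C + 2 + N − H − X) / 2 = (2·6 + 2 + 0 − 14 − 0) / 2 = 0.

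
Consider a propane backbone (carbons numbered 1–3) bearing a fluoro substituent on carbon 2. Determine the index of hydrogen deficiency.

0

Atom tally by fragment:
  CH3 → C:1 H:3
  CH(F) → C:1 H:1 F:1
  CH3 → C:1 H:3
Element totals:
  C: 3
  H: 7
  F: 1
Molecular formula: C3H7F.
DoU = (2C + 2 + N − H − X) / 2 = (2·3 + 2 + 0 − 7 − 1) / 2 = 0.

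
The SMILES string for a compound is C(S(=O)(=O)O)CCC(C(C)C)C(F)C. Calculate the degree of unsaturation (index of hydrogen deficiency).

0

Atom tally by fragment:
  HO3SCH2 → C:1 H:3 S:1 O:3
  CH2 → C:1 H:2
  CH2 → C:1 H:2
  CH(CH(CH3)2) → C:4 H:8
  CH(F) → C:1 H:1 F:1
  CH3 → C:1 H:3
Element totals:
  C: 9
  H: 19
  F: 1
  O: 3
  S: 1
Molecular formula: C9H19FO3S.
DoU = (2C + 2 + N − H − X) / 2 = (2·9 + 2 + 0 − 19 − 1) / 2 = 0.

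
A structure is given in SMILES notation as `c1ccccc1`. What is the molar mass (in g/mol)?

Atom tally by fragment:
  benzene ring core → C:6 H:6
Element totals:
  C: 6
  H: 6
Molecular formula: C6H6.
  M = 6(12.011) + 6(1.008)
    = 72.066 + 6.048 = 78.114

78.11 g/mol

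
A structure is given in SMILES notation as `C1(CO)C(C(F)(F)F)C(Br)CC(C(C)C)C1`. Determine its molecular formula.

Atom tally by fragment:
  cyclohexane ring core → C:6 H:12
  (− 4 ring H displaced by substituents)
  + CH2OH → C:1 H:3 O:1
  + CF3 → C:1 F:3
  + Br → Br:1
  + CH(CH3)2 → C:3 H:7
Element totals:
  C: 11
  H: 18
  Br: 1
  F: 3
  O: 1

C11H18BrF3O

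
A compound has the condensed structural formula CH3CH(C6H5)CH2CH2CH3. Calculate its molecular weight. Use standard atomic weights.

148.25 g/mol

Element totals:
  C: 11
  H: 16
Molecular formula: C11H16.
  M = 11(12.011) + 16(1.008)
    = 132.121 + 16.128 = 148.249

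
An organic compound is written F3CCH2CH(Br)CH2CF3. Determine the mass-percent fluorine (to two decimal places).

44.01%

Atom tally by fragment:
  F3CCH2 → C:2 H:2 F:3
  CH(Br) → C:1 H:1 Br:1
  CH2CF3 → C:2 H:2 F:3
Element totals:
  C: 5
  H: 5
  Br: 1
  F: 6
Molecular formula: C5H5BrF6.
Molar mass = 258.987 g/mol.
Mass from F: 6 × 18.998 = 113.988 g/mol.
%F = 113.988 / 258.987 × 100 = 44.01%.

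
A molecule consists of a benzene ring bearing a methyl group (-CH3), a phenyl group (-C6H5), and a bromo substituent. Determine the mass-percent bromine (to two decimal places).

32.33%

Atom tally by fragment:
  benzene ring core → C:6 H:6
  (− 3 ring H displaced by substituents)
  + CH3 → C:1 H:3
  + C6H5 → C:6 H:5
  + Br → Br:1
Element totals:
  C: 13
  H: 11
  Br: 1
Molecular formula: C13H11Br.
Molar mass = 247.135 g/mol.
Mass from Br: 1 × 79.904 = 79.904 g/mol.
%Br = 79.904 / 247.135 × 100 = 32.33%.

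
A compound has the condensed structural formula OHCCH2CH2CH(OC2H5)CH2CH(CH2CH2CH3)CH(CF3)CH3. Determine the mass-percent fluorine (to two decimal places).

20.19%

Atom tally by fragment:
  OHCCH2 → C:2 H:3 O:1
  CH2 → C:1 H:2
  CH(OC2H5) → C:3 H:6 O:1
  CH2 → C:1 H:2
  CH(CH2CH2CH3) → C:4 H:8
  CH(CF3) → C:2 H:1 F:3
  CH3 → C:1 H:3
Element totals:
  C: 14
  H: 25
  F: 3
  O: 2
Molecular formula: C14H25F3O2.
Molar mass = 282.346 g/mol.
Mass from F: 3 × 18.998 = 56.994 g/mol.
%F = 56.994 / 282.346 × 100 = 20.19%.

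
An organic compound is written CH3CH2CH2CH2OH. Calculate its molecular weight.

74.12 g/mol

Atom tally by fragment:
  CH3 → C:1 H:3
  CH2 → C:1 H:2
  CH2CH2OH → C:2 H:5 O:1
Element totals:
  C: 4
  H: 10
  O: 1
Molecular formula: C4H10O.
  M = 4(12.011) + 10(1.008) + 15.999
    = 48.044 + 10.080 + 15.999 = 74.123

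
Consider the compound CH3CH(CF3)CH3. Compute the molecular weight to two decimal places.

Element totals:
  C: 4
  H: 7
  F: 3
Molecular formula: C4H7F3.
  M = 4(12.011) + 7(1.008) + 3(18.998)
    = 48.044 + 7.056 + 56.994 = 112.094

112.09 g/mol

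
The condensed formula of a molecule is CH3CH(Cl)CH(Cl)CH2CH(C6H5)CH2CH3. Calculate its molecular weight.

245.19 g/mol

Atom tally by fragment:
  CH3 → C:1 H:3
  CH(Cl) → C:1 H:1 Cl:1
  CH(Cl) → C:1 H:1 Cl:1
  CH2 → C:1 H:2
  CH(C6H5) → C:7 H:6
  CH2 → C:1 H:2
  CH3 → C:1 H:3
Element totals:
  C: 13
  H: 18
  Cl: 2
Molecular formula: C13H18Cl2.
  M = 13(12.011) + 18(1.008) + 2(35.45)
    = 156.143 + 18.144 + 70.900 = 245.187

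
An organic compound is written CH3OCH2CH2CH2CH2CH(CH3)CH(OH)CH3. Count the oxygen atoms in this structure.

2

Element totals:
  C: 9
  H: 20
  O: 2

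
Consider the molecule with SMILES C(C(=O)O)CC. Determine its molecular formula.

C4H8O2

Atom tally by fragment:
  HOOCCH2 → C:2 H:3 O:2
  CH2 → C:1 H:2
  CH3 → C:1 H:3
Element totals:
  C: 4
  H: 8
  O: 2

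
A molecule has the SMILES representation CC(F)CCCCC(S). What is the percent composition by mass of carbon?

55.96%

Atom tally by fragment:
  CH3 → C:1 H:3
  CH(F) → C:1 H:1 F:1
  CH2 → C:1 H:2
  CH2 → C:1 H:2
  CH2 → C:1 H:2
  CH2 → C:1 H:2
  CH2SH → C:1 H:3 S:1
Element totals:
  C: 7
  H: 15
  F: 1
  S: 1
Molecular formula: C7H15FS.
Molar mass = 150.255 g/mol.
Mass from C: 7 × 12.011 = 84.077 g/mol.
%C = 84.077 / 150.255 × 100 = 55.96%.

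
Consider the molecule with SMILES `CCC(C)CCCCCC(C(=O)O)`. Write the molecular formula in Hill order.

Atom tally by fragment:
  CH3 → C:1 H:3
  CH2 → C:1 H:2
  CH(CH3) → C:2 H:4
  CH2 → C:1 H:2
  CH2 → C:1 H:2
  CH2 → C:1 H:2
  CH2 → C:1 H:2
  CH2 → C:1 H:2
  CH2COOH → C:2 H:3 O:2
Element totals:
  C: 11
  H: 22
  O: 2

C11H22O2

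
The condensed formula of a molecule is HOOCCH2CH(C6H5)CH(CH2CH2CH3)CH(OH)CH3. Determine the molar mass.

Atom tally by fragment:
  HOOCCH2 → C:2 H:3 O:2
  CH(C6H5) → C:7 H:6
  CH(CH2CH2CH3) → C:4 H:8
  CH(OH) → C:1 H:2 O:1
  CH3 → C:1 H:3
Element totals:
  C: 15
  H: 22
  O: 3
Molecular formula: C15H22O3.
  M = 15(12.011) + 22(1.008) + 3(15.999)
    = 180.165 + 22.176 + 47.997 = 250.338

250.34 g/mol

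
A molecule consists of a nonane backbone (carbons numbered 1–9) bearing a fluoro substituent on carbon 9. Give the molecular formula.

C9H19F

Atom tally by fragment:
  CH3 → C:1 H:3
  CH2 → C:1 H:2
  CH2 → C:1 H:2
  CH2 → C:1 H:2
  CH2 → C:1 H:2
  CH2 → C:1 H:2
  CH2 → C:1 H:2
  CH2 → C:1 H:2
  CH2F → C:1 H:2 F:1
Element totals:
  C: 9
  H: 19
  F: 1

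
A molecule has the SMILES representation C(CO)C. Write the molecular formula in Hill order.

C3H8O

Atom tally by fragment:
  HOCH2CH2 → C:2 H:5 O:1
  CH3 → C:1 H:3
Element totals:
  C: 3
  H: 8
  O: 1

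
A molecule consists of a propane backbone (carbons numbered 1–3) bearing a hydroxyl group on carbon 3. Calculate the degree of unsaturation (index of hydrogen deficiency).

0

Atom tally by fragment:
  CH3 → C:1 H:3
  CH2 → C:1 H:2
  CH2OH → C:1 H:3 O:1
Element totals:
  C: 3
  H: 8
  O: 1
Molecular formula: C3H8O.
DoU = (2C + 2 + N − H − X) / 2 = (2·3 + 2 + 0 − 8 − 0) / 2 = 0.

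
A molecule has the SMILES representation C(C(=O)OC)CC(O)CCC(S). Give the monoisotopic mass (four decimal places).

Atom tally by fragment:
  CH3OOCCH2 → C:3 H:5 O:2
  CH2 → C:1 H:2
  CH(OH) → C:1 H:2 O:1
  CH2 → C:1 H:2
  CH2 → C:1 H:2
  CH2SH → C:1 H:3 S:1
Element totals:
  C: 8
  H: 16
  O: 3
  S: 1
Molecular formula: C8H16O3S.
  M = 8(12.0) + 16(1.007825) + 3(15.994915) + 31.972071
    = 96.000000 + 16.125200 + 47.984745 + 31.972071 = 192.082016

192.0820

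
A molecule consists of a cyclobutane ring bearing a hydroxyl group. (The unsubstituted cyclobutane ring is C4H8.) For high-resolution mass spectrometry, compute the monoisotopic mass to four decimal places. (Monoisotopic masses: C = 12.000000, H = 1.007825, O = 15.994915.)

Atom tally by fragment:
  cyclobutane ring core → C:4 H:8
  (− 1 ring H displaced by substituents)
  + OH → O:1 H:1
Element totals:
  C: 4
  H: 8
  O: 1
Molecular formula: C4H8O.
  M = 4(12.0) + 8(1.007825) + 15.994915
    = 48.000000 + 8.062600 + 15.994915 = 72.057515

72.0575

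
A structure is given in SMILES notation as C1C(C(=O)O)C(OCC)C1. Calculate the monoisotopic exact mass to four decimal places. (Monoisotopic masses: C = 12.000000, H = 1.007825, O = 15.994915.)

Atom tally by fragment:
  cyclobutane ring core → C:4 H:8
  (− 2 ring H displaced by substituents)
  + COOH → C:1 H:1 O:2
  + OC2H5 → C:2 H:5 O:1
Element totals:
  C: 7
  H: 12
  O: 3
Molecular formula: C7H12O3.
  M = 7(12.0) + 12(1.007825) + 3(15.994915)
    = 84.000000 + 12.093900 + 47.984745 = 144.078645

144.0786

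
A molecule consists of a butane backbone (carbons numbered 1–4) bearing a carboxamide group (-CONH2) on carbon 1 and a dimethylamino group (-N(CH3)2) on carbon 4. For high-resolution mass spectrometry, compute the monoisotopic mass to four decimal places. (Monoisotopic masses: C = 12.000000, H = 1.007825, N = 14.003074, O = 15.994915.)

144.1263

Atom tally by fragment:
  H2NOCCH2 → C:2 H:4 O:1 N:1
  CH2 → C:1 H:2
  CH2 → C:1 H:2
  CH2N(CH3)2 → C:3 H:8 N:1
Element totals:
  C: 7
  H: 16
  N: 2
  O: 1
Molecular formula: C7H16N2O.
  M = 7(12.0) + 16(1.007825) + 2(14.003074) + 15.994915
    = 84.000000 + 16.125200 + 28.006148 + 15.994915 = 144.126263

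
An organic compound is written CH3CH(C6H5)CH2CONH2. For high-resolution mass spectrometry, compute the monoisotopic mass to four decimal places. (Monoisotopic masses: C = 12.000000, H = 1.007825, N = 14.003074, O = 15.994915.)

Element totals:
  C: 10
  H: 13
  N: 1
  O: 1
Molecular formula: C10H13NO.
  M = 10(12.0) + 13(1.007825) + 14.003074 + 15.994915
    = 120.000000 + 13.101725 + 14.003074 + 15.994915 = 163.099714

163.0997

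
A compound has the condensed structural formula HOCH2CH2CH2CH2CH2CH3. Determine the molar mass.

Atom tally by fragment:
  HOCH2 → C:1 H:3 O:1
  CH2 → C:1 H:2
  CH2 → C:1 H:2
  CH2 → C:1 H:2
  CH2 → C:1 H:2
  CH3 → C:1 H:3
Element totals:
  C: 6
  H: 14
  O: 1
Molecular formula: C6H14O.
  M = 6(12.011) + 14(1.008) + 15.999
    = 72.066 + 14.112 + 15.999 = 102.177

102.18 g/mol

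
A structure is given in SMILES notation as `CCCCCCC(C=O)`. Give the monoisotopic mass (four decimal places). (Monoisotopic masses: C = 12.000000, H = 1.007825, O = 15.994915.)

Atom tally by fragment:
  CH3 → C:1 H:3
  CH2 → C:1 H:2
  CH2 → C:1 H:2
  CH2 → C:1 H:2
  CH2 → C:1 H:2
  CH2 → C:1 H:2
  CH2CHO → C:2 H:3 O:1
Element totals:
  C: 8
  H: 16
  O: 1
Molecular formula: C8H16O.
  M = 8(12.0) + 16(1.007825) + 15.994915
    = 96.000000 + 16.125200 + 15.994915 = 128.120115

128.1201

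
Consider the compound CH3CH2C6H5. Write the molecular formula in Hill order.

Element totals:
  C: 8
  H: 10

C8H10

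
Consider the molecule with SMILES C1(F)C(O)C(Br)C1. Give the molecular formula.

C4H6BrFO

Atom tally by fragment:
  cyclobutane ring core → C:4 H:8
  (− 3 ring H displaced by substituents)
  + F → F:1
  + OH → O:1 H:1
  + Br → Br:1
Element totals:
  C: 4
  H: 6
  Br: 1
  F: 1
  O: 1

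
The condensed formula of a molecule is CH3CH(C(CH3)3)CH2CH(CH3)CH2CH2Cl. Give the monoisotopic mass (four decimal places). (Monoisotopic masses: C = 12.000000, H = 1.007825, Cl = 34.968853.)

190.1488

Element totals:
  C: 11
  H: 23
  Cl: 1
Molecular formula: C11H23Cl.
  M = 11(12.0) + 23(1.007825) + 34.968853
    = 132.000000 + 23.179975 + 34.968853 = 190.148828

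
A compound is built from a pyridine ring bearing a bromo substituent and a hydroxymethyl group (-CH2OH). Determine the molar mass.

Atom tally by fragment:
  pyridine ring core → C:5 H:5 N:1
  (− 2 ring H displaced by substituents)
  + Br → Br:1
  + CH2OH → C:1 H:3 O:1
Element totals:
  C: 6
  H: 6
  Br: 1
  N: 1
  O: 1
Molecular formula: C6H6BrNO.
  M = 6(12.011) + 6(1.008) + 79.904 + 14.007 + 15.999
    = 72.066 + 6.048 + 79.904 + 14.007 + 15.999 = 188.024

188.02 g/mol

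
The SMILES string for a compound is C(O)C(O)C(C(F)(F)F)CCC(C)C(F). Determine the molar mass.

Atom tally by fragment:
  HOCH2 → C:1 H:3 O:1
  CH(OH) → C:1 H:2 O:1
  CH(CF3) → C:2 H:1 F:3
  CH2 → C:1 H:2
  CH2 → C:1 H:2
  CH(CH3) → C:2 H:4
  CH2F → C:1 H:2 F:1
Element totals:
  C: 9
  H: 16
  F: 4
  O: 2
Molecular formula: C9H16F4O2.
  M = 9(12.011) + 16(1.008) + 4(18.998) + 2(15.999)
    = 108.099 + 16.128 + 75.992 + 31.998 = 232.217

232.22 g/mol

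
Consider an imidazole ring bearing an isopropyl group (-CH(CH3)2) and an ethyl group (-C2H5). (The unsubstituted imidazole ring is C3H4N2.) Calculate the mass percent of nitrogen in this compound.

20.27%

Atom tally by fragment:
  imidazole ring core → C:3 H:4 N:2
  (− 2 ring H displaced by substituents)
  + CH(CH3)2 → C:3 H:7
  + C2H5 → C:2 H:5
Element totals:
  C: 8
  H: 14
  N: 2
Molecular formula: C8H14N2.
Molar mass = 138.214 g/mol.
Mass from N: 2 × 14.007 = 28.014 g/mol.
%N = 28.014 / 138.214 × 100 = 20.27%.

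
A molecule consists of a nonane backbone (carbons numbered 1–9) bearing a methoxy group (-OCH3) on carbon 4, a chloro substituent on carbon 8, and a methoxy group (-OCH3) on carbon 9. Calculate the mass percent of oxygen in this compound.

Atom tally by fragment:
  CH3 → C:1 H:3
  CH2 → C:1 H:2
  CH2 → C:1 H:2
  CH(OCH3) → C:2 H:4 O:1
  CH2 → C:1 H:2
  CH2 → C:1 H:2
  CH2 → C:1 H:2
  CH(Cl) → C:1 H:1 Cl:1
  CH2OCH3 → C:2 H:5 O:1
Element totals:
  C: 11
  H: 23
  Cl: 1
  O: 2
Molecular formula: C11H23ClO2.
Molar mass = 222.753 g/mol.
Mass from O: 2 × 15.999 = 31.998 g/mol.
%O = 31.998 / 222.753 × 100 = 14.36%.

14.36%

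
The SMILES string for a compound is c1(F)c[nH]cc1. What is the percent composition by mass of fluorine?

Atom tally by fragment:
  pyrrole ring core → C:4 H:5 N:1
  (− 1 ring H displaced by substituents)
  + F → F:1
Element totals:
  C: 4
  H: 4
  F: 1
  N: 1
Molecular formula: C4H4FN.
Molar mass = 85.081 g/mol.
Mass from F: 1 × 18.998 = 18.998 g/mol.
%F = 18.998 / 85.081 × 100 = 22.33%.

22.33%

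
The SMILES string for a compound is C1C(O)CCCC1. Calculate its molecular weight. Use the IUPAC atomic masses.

Atom tally by fragment:
  cyclohexane ring core → C:6 H:12
  (− 1 ring H displaced by substituents)
  + OH → O:1 H:1
Element totals:
  C: 6
  H: 12
  O: 1
Molecular formula: C6H12O.
  M = 6(12.011) + 12(1.008) + 15.999
    = 72.066 + 12.096 + 15.999 = 100.161

100.16 g/mol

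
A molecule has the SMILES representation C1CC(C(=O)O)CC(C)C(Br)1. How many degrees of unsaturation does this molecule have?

Atom tally by fragment:
  cyclohexane ring core → C:6 H:12
  (− 3 ring H displaced by substituents)
  + COOH → C:1 H:1 O:2
  + CH3 → C:1 H:3
  + Br → Br:1
Element totals:
  C: 8
  H: 13
  Br: 1
  O: 2
Molecular formula: C8H13BrO2.
DoU = (2C + 2 + N − H − X) / 2 = (2·8 + 2 + 0 − 13 − 1) / 2 = 2.

2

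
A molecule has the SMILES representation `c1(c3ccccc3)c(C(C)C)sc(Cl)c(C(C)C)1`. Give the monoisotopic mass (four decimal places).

278.0896

Atom tally by fragment:
  thiophene ring core → C:4 H:4 S:1
  (− 4 ring H displaced by substituents)
  + C6H5 → C:6 H:5
  + CH(CH3)2 → C:3 H:7
  + Cl → Cl:1
  + CH(CH3)2 → C:3 H:7
Element totals:
  C: 16
  H: 19
  Cl: 1
  S: 1
Molecular formula: C16H19ClS.
  M = 16(12.0) + 19(1.007825) + 34.968853 + 31.972071
    = 192.000000 + 19.148675 + 34.968853 + 31.972071 = 278.089599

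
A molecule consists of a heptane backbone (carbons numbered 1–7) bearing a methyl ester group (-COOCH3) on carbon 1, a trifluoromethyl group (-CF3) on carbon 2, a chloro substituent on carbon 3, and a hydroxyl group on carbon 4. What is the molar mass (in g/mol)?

276.68 g/mol

Atom tally by fragment:
  CH3OOCCH2 → C:3 H:5 O:2
  CH(CF3) → C:2 H:1 F:3
  CH(Cl) → C:1 H:1 Cl:1
  CH(OH) → C:1 H:2 O:1
  CH2 → C:1 H:2
  CH2 → C:1 H:2
  CH3 → C:1 H:3
Element totals:
  C: 10
  H: 16
  Cl: 1
  F: 3
  O: 3
Molecular formula: C10H16ClF3O3.
  M = 10(12.011) + 16(1.008) + 35.45 + 3(18.998) + 3(15.999)
    = 120.110 + 16.128 + 35.450 + 56.994 + 47.997 = 276.679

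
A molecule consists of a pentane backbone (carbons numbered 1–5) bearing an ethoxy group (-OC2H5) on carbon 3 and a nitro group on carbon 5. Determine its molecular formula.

C7H15NO3

Atom tally by fragment:
  CH3 → C:1 H:3
  CH2 → C:1 H:2
  CH(OC2H5) → C:3 H:6 O:1
  CH2 → C:1 H:2
  CH2NO2 → C:1 H:2 N:1 O:2
Element totals:
  C: 7
  H: 15
  N: 1
  O: 3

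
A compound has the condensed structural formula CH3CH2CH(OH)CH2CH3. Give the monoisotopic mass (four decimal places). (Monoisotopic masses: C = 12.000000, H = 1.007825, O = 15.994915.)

88.0888

Atom tally by fragment:
  CH3 → C:1 H:3
  CH2 → C:1 H:2
  CH(OH) → C:1 H:2 O:1
  CH2 → C:1 H:2
  CH3 → C:1 H:3
Element totals:
  C: 5
  H: 12
  O: 1
Molecular formula: C5H12O.
  M = 5(12.0) + 12(1.007825) + 15.994915
    = 60.000000 + 12.093900 + 15.994915 = 88.088815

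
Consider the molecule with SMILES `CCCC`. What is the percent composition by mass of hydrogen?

17.34%

Atom tally by fragment:
  CH3 → C:1 H:3
  CH2 → C:1 H:2
  CH2 → C:1 H:2
  CH3 → C:1 H:3
Element totals:
  C: 4
  H: 10
Molecular formula: C4H10.
Molar mass = 58.124 g/mol.
Mass from H: 10 × 1.008 = 10.080 g/mol.
%H = 10.080 / 58.124 × 100 = 17.34%.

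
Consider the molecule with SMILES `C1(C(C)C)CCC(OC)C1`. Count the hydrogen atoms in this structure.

18

Atom tally by fragment:
  cyclopentane ring core → C:5 H:10
  (− 2 ring H displaced by substituents)
  + CH(CH3)2 → C:3 H:7
  + OCH3 → C:1 H:3 O:1
Element totals:
  C: 9
  H: 18
  O: 1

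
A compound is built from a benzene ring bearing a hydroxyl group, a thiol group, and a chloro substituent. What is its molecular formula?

Atom tally by fragment:
  benzene ring core → C:6 H:6
  (− 3 ring H displaced by substituents)
  + OH → O:1 H:1
  + SH → S:1 H:1
  + Cl → Cl:1
Element totals:
  C: 6
  H: 5
  Cl: 1
  O: 1
  S: 1

C6H5ClOS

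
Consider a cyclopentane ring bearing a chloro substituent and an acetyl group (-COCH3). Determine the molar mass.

146.61 g/mol

Atom tally by fragment:
  cyclopentane ring core → C:5 H:10
  (− 2 ring H displaced by substituents)
  + Cl → Cl:1
  + COCH3 → C:2 H:3 O:1
Element totals:
  C: 7
  H: 11
  Cl: 1
  O: 1
Molecular formula: C7H11ClO.
  M = 7(12.011) + 11(1.008) + 35.45 + 15.999
    = 84.077 + 11.088 + 35.450 + 15.999 = 146.614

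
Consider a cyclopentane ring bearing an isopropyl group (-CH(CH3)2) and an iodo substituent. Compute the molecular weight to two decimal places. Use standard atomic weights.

Atom tally by fragment:
  cyclopentane ring core → C:5 H:10
  (− 2 ring H displaced by substituents)
  + CH(CH3)2 → C:3 H:7
  + I → I:1
Element totals:
  C: 8
  H: 15
  I: 1
Molecular formula: C8H15I.
  M = 8(12.011) + 15(1.008) + 126.904
    = 96.088 + 15.120 + 126.904 = 238.112

238.11 g/mol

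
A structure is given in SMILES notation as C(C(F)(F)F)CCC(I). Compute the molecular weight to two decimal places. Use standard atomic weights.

Atom tally by fragment:
  F3CCH2 → C:2 H:2 F:3
  CH2 → C:1 H:2
  CH2 → C:1 H:2
  CH2I → C:1 H:2 I:1
Element totals:
  C: 5
  H: 8
  F: 3
  I: 1
Molecular formula: C5H8F3I.
  M = 5(12.011) + 8(1.008) + 3(18.998) + 126.904
    = 60.055 + 8.064 + 56.994 + 126.904 = 252.017

252.02 g/mol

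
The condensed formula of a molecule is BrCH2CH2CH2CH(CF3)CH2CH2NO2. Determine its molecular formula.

Atom tally by fragment:
  BrCH2 → C:1 H:2 Br:1
  CH2 → C:1 H:2
  CH2 → C:1 H:2
  CH(CF3) → C:2 H:1 F:3
  CH2 → C:1 H:2
  CH2NO2 → C:1 H:2 N:1 O:2
Element totals:
  C: 7
  H: 11
  Br: 1
  F: 3
  N: 1
  O: 2

C7H11BrF3NO2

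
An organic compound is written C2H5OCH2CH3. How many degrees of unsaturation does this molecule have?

0

Element totals:
  C: 4
  H: 10
  O: 1
Molecular formula: C4H10O.
DoU = (2C + 2 + N − H − X) / 2 = (2·4 + 2 + 0 − 10 − 0) / 2 = 0.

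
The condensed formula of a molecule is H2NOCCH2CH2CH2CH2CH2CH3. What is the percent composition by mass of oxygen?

Atom tally by fragment:
  H2NOCCH2 → C:2 H:4 O:1 N:1
  CH2 → C:1 H:2
  CH2 → C:1 H:2
  CH2 → C:1 H:2
  CH2 → C:1 H:2
  CH3 → C:1 H:3
Element totals:
  C: 7
  H: 15
  N: 1
  O: 1
Molecular formula: C7H15NO.
Molar mass = 129.203 g/mol.
Mass from O: 1 × 15.999 = 15.999 g/mol.
%O = 15.999 / 129.203 × 100 = 12.38%.

12.38%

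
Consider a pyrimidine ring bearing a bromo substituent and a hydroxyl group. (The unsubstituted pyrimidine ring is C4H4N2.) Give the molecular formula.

Atom tally by fragment:
  pyrimidine ring core → C:4 H:4 N:2
  (− 2 ring H displaced by substituents)
  + Br → Br:1
  + OH → O:1 H:1
Element totals:
  C: 4
  H: 3
  Br: 1
  N: 2
  O: 1

C4H3BrN2O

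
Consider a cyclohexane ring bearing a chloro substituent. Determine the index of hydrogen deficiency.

1

Atom tally by fragment:
  cyclohexane ring core → C:6 H:12
  (− 1 ring H displaced by substituents)
  + Cl → Cl:1
Element totals:
  C: 6
  H: 11
  Cl: 1
Molecular formula: C6H11Cl.
DoU = (2C + 2 + N − H − X) / 2 = (2·6 + 2 + 0 − 11 − 1) / 2 = 1.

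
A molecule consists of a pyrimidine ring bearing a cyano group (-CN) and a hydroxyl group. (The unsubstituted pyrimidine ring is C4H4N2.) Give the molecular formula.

Atom tally by fragment:
  pyrimidine ring core → C:4 H:4 N:2
  (− 2 ring H displaced by substituents)
  + CN → C:1 N:1
  + OH → O:1 H:1
Element totals:
  C: 5
  H: 3
  N: 3
  O: 1

C5H3N3O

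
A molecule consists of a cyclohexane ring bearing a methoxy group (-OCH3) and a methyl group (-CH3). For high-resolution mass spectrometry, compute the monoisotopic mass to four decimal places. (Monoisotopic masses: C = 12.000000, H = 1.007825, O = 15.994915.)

Atom tally by fragment:
  cyclohexane ring core → C:6 H:12
  (− 2 ring H displaced by substituents)
  + OCH3 → C:1 H:3 O:1
  + CH3 → C:1 H:3
Element totals:
  C: 8
  H: 16
  O: 1
Molecular formula: C8H16O.
  M = 8(12.0) + 16(1.007825) + 15.994915
    = 96.000000 + 16.125200 + 15.994915 = 128.120115

128.1201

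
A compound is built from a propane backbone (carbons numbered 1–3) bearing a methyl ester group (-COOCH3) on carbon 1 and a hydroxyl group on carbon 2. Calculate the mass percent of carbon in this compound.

50.84%

Atom tally by fragment:
  CH3OOCCH2 → C:3 H:5 O:2
  CH(OH) → C:1 H:2 O:1
  CH3 → C:1 H:3
Element totals:
  C: 5
  H: 10
  O: 3
Molecular formula: C5H10O3.
Molar mass = 118.132 g/mol.
Mass from C: 5 × 12.011 = 60.055 g/mol.
%C = 60.055 / 118.132 × 100 = 50.84%.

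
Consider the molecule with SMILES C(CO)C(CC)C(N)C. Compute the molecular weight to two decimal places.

131.22 g/mol

Atom tally by fragment:
  HOCH2CH2 → C:2 H:5 O:1
  CH(C2H5) → C:3 H:6
  CH(NH2) → C:1 H:3 N:1
  CH3 → C:1 H:3
Element totals:
  C: 7
  H: 17
  N: 1
  O: 1
Molecular formula: C7H17NO.
  M = 7(12.011) + 17(1.008) + 14.007 + 15.999
    = 84.077 + 17.136 + 14.007 + 15.999 = 131.219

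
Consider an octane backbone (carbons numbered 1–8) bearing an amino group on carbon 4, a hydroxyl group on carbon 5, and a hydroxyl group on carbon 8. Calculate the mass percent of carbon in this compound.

Atom tally by fragment:
  CH3 → C:1 H:3
  CH2 → C:1 H:2
  CH2 → C:1 H:2
  CH(NH2) → C:1 H:3 N:1
  CH(OH) → C:1 H:2 O:1
  CH2 → C:1 H:2
  CH2 → C:1 H:2
  CH2OH → C:1 H:3 O:1
Element totals:
  C: 8
  H: 19
  N: 1
  O: 2
Molecular formula: C8H19NO2.
Molar mass = 161.245 g/mol.
Mass from C: 8 × 12.011 = 96.088 g/mol.
%C = 96.088 / 161.245 × 100 = 59.59%.

59.59%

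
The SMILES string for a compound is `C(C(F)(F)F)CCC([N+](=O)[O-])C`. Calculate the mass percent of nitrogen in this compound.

7.57%

Atom tally by fragment:
  F3CCH2 → C:2 H:2 F:3
  CH2 → C:1 H:2
  CH2 → C:1 H:2
  CH(NO2) → C:1 H:1 N:1 O:2
  CH3 → C:1 H:3
Element totals:
  C: 6
  H: 10
  F: 3
  N: 1
  O: 2
Molecular formula: C6H10F3NO2.
Molar mass = 185.145 g/mol.
Mass from N: 1 × 14.007 = 14.007 g/mol.
%N = 14.007 / 185.145 × 100 = 7.57%.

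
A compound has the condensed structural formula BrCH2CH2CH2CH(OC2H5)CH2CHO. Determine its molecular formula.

C8H15BrO2

Atom tally by fragment:
  BrCH2 → C:1 H:2 Br:1
  CH2 → C:1 H:2
  CH2 → C:1 H:2
  CH(OC2H5) → C:3 H:6 O:1
  CH2CHO → C:2 H:3 O:1
Element totals:
  C: 8
  H: 15
  Br: 1
  O: 2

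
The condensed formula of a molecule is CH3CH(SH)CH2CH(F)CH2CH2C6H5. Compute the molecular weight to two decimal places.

212.33 g/mol

Element totals:
  C: 12
  H: 17
  F: 1
  S: 1
Molecular formula: C12H17FS.
  M = 12(12.011) + 17(1.008) + 18.998 + 32.06
    = 144.132 + 17.136 + 18.998 + 32.060 = 212.326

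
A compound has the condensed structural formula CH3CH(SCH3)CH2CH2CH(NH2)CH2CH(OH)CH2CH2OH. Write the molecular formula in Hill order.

C10H23NO2S

Element totals:
  C: 10
  H: 23
  N: 1
  O: 2
  S: 1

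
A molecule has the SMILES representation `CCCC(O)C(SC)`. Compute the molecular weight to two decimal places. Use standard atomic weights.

134.24 g/mol

Atom tally by fragment:
  CH3 → C:1 H:3
  CH2 → C:1 H:2
  CH2 → C:1 H:2
  CH(OH) → C:1 H:2 O:1
  CH2SCH3 → C:2 H:5 S:1
Element totals:
  C: 6
  H: 14
  O: 1
  S: 1
Molecular formula: C6H14OS.
  M = 6(12.011) + 14(1.008) + 15.999 + 32.06
    = 72.066 + 14.112 + 15.999 + 32.060 = 134.237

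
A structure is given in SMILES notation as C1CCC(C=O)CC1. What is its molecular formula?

Atom tally by fragment:
  cyclohexane ring core → C:6 H:12
  (− 1 ring H displaced by substituents)
  + CHO → C:1 H:1 O:1
Element totals:
  C: 7
  H: 12
  O: 1

C7H12O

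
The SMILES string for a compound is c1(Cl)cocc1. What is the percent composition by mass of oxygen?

15.61%

Atom tally by fragment:
  furan ring core → C:4 H:4 O:1
  (− 1 ring H displaced by substituents)
  + Cl → Cl:1
Element totals:
  C: 4
  H: 3
  Cl: 1
  O: 1
Molecular formula: C4H3ClO.
Molar mass = 102.517 g/mol.
Mass from O: 1 × 15.999 = 15.999 g/mol.
%O = 15.999 / 102.517 × 100 = 15.61%.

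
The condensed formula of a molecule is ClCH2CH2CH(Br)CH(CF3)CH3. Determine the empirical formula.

C6H9BrClF3

Atom tally by fragment:
  ClCH2 → C:1 H:2 Cl:1
  CH2 → C:1 H:2
  CH(Br) → C:1 H:1 Br:1
  CH(CF3) → C:2 H:1 F:3
  CH3 → C:1 H:3
Element totals:
  C: 6
  H: 9
  Br: 1
  Cl: 1
  F: 3
Molecular formula: C6H9BrClF3.
gcd of subscripts (1, 6, 1, 3, 9) = 1, so the empirical formula equals the molecular formula.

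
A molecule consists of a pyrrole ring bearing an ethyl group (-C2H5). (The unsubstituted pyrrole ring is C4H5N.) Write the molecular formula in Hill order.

Atom tally by fragment:
  pyrrole ring core → C:4 H:5 N:1
  (− 1 ring H displaced by substituents)
  + C2H5 → C:2 H:5
Element totals:
  C: 6
  H: 9
  N: 1

C6H9N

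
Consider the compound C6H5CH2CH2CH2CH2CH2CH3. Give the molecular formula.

C12H18

Element totals:
  C: 12
  H: 18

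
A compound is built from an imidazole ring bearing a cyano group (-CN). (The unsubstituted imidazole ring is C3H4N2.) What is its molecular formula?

C4H3N3

Atom tally by fragment:
  imidazole ring core → C:3 H:4 N:2
  (− 1 ring H displaced by substituents)
  + CN → C:1 N:1
Element totals:
  C: 4
  H: 3
  N: 3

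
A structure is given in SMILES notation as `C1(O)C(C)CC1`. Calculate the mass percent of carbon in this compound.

Atom tally by fragment:
  cyclobutane ring core → C:4 H:8
  (− 2 ring H displaced by substituents)
  + OH → O:1 H:1
  + CH3 → C:1 H:3
Element totals:
  C: 5
  H: 10
  O: 1
Molecular formula: C5H10O.
Molar mass = 86.134 g/mol.
Mass from C: 5 × 12.011 = 60.055 g/mol.
%C = 60.055 / 86.134 × 100 = 69.72%.

69.72%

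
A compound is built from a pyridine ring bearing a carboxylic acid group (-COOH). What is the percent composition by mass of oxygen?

25.99%

Atom tally by fragment:
  pyridine ring core → C:5 H:5 N:1
  (− 1 ring H displaced by substituents)
  + COOH → C:1 H:1 O:2
Element totals:
  C: 6
  H: 5
  N: 1
  O: 2
Molecular formula: C6H5NO2.
Molar mass = 123.111 g/mol.
Mass from O: 2 × 15.999 = 31.998 g/mol.
%O = 31.998 / 123.111 × 100 = 25.99%.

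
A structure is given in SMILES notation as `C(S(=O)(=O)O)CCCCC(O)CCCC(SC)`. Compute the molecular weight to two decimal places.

Atom tally by fragment:
  HO3SCH2 → C:1 H:3 S:1 O:3
  CH2 → C:1 H:2
  CH2 → C:1 H:2
  CH2 → C:1 H:2
  CH2 → C:1 H:2
  CH(OH) → C:1 H:2 O:1
  CH2 → C:1 H:2
  CH2 → C:1 H:2
  CH2 → C:1 H:2
  CH2SCH3 → C:2 H:5 S:1
Element totals:
  C: 11
  H: 24
  O: 4
  S: 2
Molecular formula: C11H24O4S2.
  M = 11(12.011) + 24(1.008) + 4(15.999) + 2(32.06)
    = 132.121 + 24.192 + 63.996 + 64.120 = 284.429

284.43 g/mol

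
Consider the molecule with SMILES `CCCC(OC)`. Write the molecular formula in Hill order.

Atom tally by fragment:
  CH3 → C:1 H:3
  CH2 → C:1 H:2
  CH2 → C:1 H:2
  CH2OCH3 → C:2 H:5 O:1
Element totals:
  C: 5
  H: 12
  O: 1

C5H12O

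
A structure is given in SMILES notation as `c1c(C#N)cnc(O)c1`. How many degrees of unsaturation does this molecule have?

6

Atom tally by fragment:
  pyridine ring core → C:5 H:5 N:1
  (− 2 ring H displaced by substituents)
  + CN → C:1 N:1
  + OH → O:1 H:1
Element totals:
  C: 6
  H: 4
  N: 2
  O: 1
Molecular formula: C6H4N2O.
DoU = (2C + 2 + N − H − X) / 2 = (2·6 + 2 + 2 − 4 − 0) / 2 = 6.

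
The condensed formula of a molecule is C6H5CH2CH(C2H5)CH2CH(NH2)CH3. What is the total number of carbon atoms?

Atom tally by fragment:
  C6H5CH2 → C:7 H:7
  CH(C2H5) → C:3 H:6
  CH2 → C:1 H:2
  CH(NH2) → C:1 H:3 N:1
  CH3 → C:1 H:3
Element totals:
  C: 13
  H: 21
  N: 1

13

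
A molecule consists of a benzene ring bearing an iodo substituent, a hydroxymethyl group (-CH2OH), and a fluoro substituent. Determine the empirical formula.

Atom tally by fragment:
  benzene ring core → C:6 H:6
  (− 3 ring H displaced by substituents)
  + I → I:1
  + CH2OH → C:1 H:3 O:1
  + F → F:1
Element totals:
  C: 7
  H: 6
  F: 1
  I: 1
  O: 1
Molecular formula: C7H6FIO.
gcd of subscripts (7, 1, 6, 1, 1) = 1, so the empirical formula equals the molecular formula.

C7H6FIO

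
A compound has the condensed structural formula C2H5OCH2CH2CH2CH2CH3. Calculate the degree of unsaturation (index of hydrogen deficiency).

0

Atom tally by fragment:
  C2H5OCH2 → C:3 H:7 O:1
  CH2 → C:1 H:2
  CH2 → C:1 H:2
  CH2 → C:1 H:2
  CH3 → C:1 H:3
Element totals:
  C: 7
  H: 16
  O: 1
Molecular formula: C7H16O.
DoU = (2C + 2 + N − H − X) / 2 = (2·7 + 2 + 0 − 16 − 0) / 2 = 0.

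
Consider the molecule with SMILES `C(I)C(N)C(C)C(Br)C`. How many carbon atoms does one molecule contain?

6

Atom tally by fragment:
  ICH2 → C:1 H:2 I:1
  CH(NH2) → C:1 H:3 N:1
  CH(CH3) → C:2 H:4
  CH(Br) → C:1 H:1 Br:1
  CH3 → C:1 H:3
Element totals:
  C: 6
  H: 13
  Br: 1
  I: 1
  N: 1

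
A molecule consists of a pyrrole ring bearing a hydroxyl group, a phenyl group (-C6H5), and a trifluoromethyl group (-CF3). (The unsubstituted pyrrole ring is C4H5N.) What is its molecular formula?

Atom tally by fragment:
  pyrrole ring core → C:4 H:5 N:1
  (− 3 ring H displaced by substituents)
  + OH → O:1 H:1
  + C6H5 → C:6 H:5
  + CF3 → C:1 F:3
Element totals:
  C: 11
  H: 8
  F: 3
  N: 1
  O: 1

C11H8F3NO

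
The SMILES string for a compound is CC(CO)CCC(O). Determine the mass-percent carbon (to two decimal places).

Atom tally by fragment:
  CH3 → C:1 H:3
  CH(CH2OH) → C:2 H:4 O:1
  CH2 → C:1 H:2
  CH2 → C:1 H:2
  CH2OH → C:1 H:3 O:1
Element totals:
  C: 6
  H: 14
  O: 2
Molecular formula: C6H14O2.
Molar mass = 118.176 g/mol.
Mass from C: 6 × 12.011 = 72.066 g/mol.
%C = 72.066 / 118.176 × 100 = 60.98%.

60.98%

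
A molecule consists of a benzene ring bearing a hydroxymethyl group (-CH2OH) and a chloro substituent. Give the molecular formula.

Atom tally by fragment:
  benzene ring core → C:6 H:6
  (− 2 ring H displaced by substituents)
  + CH2OH → C:1 H:3 O:1
  + Cl → Cl:1
Element totals:
  C: 7
  H: 7
  Cl: 1
  O: 1

C7H7ClO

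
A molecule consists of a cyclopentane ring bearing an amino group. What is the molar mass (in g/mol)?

Atom tally by fragment:
  cyclopentane ring core → C:5 H:10
  (− 1 ring H displaced by substituents)
  + NH2 → N:1 H:2
Element totals:
  C: 5
  H: 11
  N: 1
Molecular formula: C5H11N.
  M = 5(12.011) + 11(1.008) + 14.007
    = 60.055 + 11.088 + 14.007 = 85.150

85.15 g/mol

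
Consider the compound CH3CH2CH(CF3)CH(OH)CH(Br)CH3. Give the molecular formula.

C7H12BrF3O

Atom tally by fragment:
  CH3 → C:1 H:3
  CH2 → C:1 H:2
  CH(CF3) → C:2 H:1 F:3
  CH(OH) → C:1 H:2 O:1
  CH(Br) → C:1 H:1 Br:1
  CH3 → C:1 H:3
Element totals:
  C: 7
  H: 12
  Br: 1
  F: 3
  O: 1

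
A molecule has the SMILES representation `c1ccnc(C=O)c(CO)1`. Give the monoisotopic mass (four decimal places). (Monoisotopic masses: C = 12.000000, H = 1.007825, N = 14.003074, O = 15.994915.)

Atom tally by fragment:
  pyridine ring core → C:5 H:5 N:1
  (− 2 ring H displaced by substituents)
  + CHO → C:1 H:1 O:1
  + CH2OH → C:1 H:3 O:1
Element totals:
  C: 7
  H: 7
  N: 1
  O: 2
Molecular formula: C7H7NO2.
  M = 7(12.0) + 7(1.007825) + 14.003074 + 2(15.994915)
    = 84.000000 + 7.054775 + 14.003074 + 31.989830 = 137.047679

137.0477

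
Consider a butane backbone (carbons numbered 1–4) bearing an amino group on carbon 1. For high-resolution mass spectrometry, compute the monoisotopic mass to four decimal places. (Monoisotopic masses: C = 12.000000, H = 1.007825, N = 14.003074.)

Atom tally by fragment:
  H2NCH2 → C:1 H:4 N:1
  CH2 → C:1 H:2
  CH2 → C:1 H:2
  CH3 → C:1 H:3
Element totals:
  C: 4
  H: 11
  N: 1
Molecular formula: C4H11N.
  M = 4(12.0) + 11(1.007825) + 14.003074
    = 48.000000 + 11.086075 + 14.003074 = 73.089149

73.0891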